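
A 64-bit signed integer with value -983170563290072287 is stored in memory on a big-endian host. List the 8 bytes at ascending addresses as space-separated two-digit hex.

F2 5B 13 94 ED 79 7B 21

Two's complement of -983170563290072287 in 64 bits: 983170563290072287 = 0x0DA4EC6B128684DF; invert → 0xF25B1394ED797B20; add 1 → 0xF25B1394ED797B21.
Split into bytes (most-significant first): F2 5B 13 94 ED 79 7B 21.
In big-endian order the high byte comes first in memory.
So the memory order matches the most-significant-first order: F2 5B 13 94 ED 79 7B 21.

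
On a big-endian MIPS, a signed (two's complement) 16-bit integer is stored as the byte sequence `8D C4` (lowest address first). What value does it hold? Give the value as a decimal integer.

Big-endian stores the most-significant byte at the lowest address.
The bytes are already most-significant first: 0x8DC4.
Top bit is set, so as a signed 16-bit value this is 0x8DC4 − 2^16 = -29244.

-29244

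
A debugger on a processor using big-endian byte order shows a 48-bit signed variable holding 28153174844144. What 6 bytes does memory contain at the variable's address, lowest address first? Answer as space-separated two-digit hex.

28153174844144 in hexadecimal, padded to 48 bits, is 0x199AEBFC62F0.
Split into bytes (most-significant first): 19 9A EB FC 62 F0.
Big-endian stores the most-significant byte at the lowest address.
So the memory order matches the most-significant-first order: 19 9A EB FC 62 F0.

19 9A EB FC 62 F0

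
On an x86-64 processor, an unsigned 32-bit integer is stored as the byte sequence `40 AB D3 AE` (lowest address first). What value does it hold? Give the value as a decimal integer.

2933107520

In little-endian order the low byte comes first in memory.
Reassemble most-significant byte first: AE D3 AB 40 → 0xAED3AB40.
0xAED3AB40 = 2933107520.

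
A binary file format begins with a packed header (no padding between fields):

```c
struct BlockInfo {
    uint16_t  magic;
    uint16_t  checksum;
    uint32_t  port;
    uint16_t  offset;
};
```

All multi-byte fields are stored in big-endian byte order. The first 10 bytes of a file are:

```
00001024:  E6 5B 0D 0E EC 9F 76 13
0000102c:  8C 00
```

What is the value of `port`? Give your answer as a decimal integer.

`port` follows `magic` (2 B), `checksum` (2 B), so it starts at offset 2 + 2 = 4 and occupies 4 bytes.
Bytes at offsets 4..7: EC 9F 76 13.
In big-endian order the high byte comes first in memory.
The bytes are already most-significant first: 0xEC9F7613.
0xEC9F7613 = 3969873427.

3969873427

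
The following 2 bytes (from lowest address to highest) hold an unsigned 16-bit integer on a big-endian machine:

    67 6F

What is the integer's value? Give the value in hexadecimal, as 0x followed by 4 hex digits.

Big-endian: lowest address holds the most-significant byte.
The bytes are already most-significant first: 0x676F.

0x676F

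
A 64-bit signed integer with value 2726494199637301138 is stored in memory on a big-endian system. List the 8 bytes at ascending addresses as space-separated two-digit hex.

25 D6 74 07 6B 8B 57 92

2726494199637301138 in hexadecimal, padded to 64 bits, is 0x25D674076B8B5792.
Split into bytes (most-significant first): 25 D6 74 07 6B 8B 57 92.
Big-endian: lowest address holds the most-significant byte.
So the memory order matches the most-significant-first order: 25 D6 74 07 6B 8B 57 92.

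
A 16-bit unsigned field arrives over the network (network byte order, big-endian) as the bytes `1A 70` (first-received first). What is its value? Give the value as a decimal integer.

Big-endian stores the most-significant byte at the lowest address.
The bytes are already most-significant first: 0x1A70.
0x1A70 = 6768.

6768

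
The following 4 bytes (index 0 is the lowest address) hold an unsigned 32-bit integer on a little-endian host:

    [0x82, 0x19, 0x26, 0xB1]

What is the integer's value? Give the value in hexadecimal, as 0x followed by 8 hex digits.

Little-endian stores the least-significant byte at the lowest address.
Reassemble most-significant byte first: B1 26 19 82 → 0xB1261982.

0xB1261982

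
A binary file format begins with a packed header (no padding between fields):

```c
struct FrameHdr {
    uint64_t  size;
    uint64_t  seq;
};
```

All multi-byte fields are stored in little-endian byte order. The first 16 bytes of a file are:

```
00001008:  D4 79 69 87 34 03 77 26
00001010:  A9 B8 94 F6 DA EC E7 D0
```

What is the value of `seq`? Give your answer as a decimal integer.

15053260704693139625

`seq` follows `size` (8 bytes), so it starts at byte offset 8 and occupies 8 bytes.
Bytes at offsets 8..15: A9 B8 94 F6 DA EC E7 D0.
Little-endian stores the least-significant byte at the lowest address.
Reassemble most-significant byte first: D0 E7 EC DA F6 94 B8 A9 → 0xD0E7ECDAF694B8A9.
0xD0E7ECDAF694B8A9 = 15053260704693139625.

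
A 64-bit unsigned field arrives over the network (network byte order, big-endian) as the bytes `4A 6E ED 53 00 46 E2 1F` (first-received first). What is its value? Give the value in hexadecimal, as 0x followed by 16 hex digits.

Big-endian: lowest address holds the most-significant byte.
The bytes are already most-significant first: 0x4A6EED530046E21F.

0x4A6EED530046E21F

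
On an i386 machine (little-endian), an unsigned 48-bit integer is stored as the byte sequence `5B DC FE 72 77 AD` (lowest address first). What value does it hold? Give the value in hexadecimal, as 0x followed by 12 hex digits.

In little-endian order the low byte comes first in memory.
Reassemble most-significant byte first: AD 77 72 FE DC 5B → 0xAD7772FEDC5B.

0xAD7772FEDC5B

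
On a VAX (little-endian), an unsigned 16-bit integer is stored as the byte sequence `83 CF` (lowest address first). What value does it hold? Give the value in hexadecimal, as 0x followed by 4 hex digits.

0xCF83

Little-endian stores the least-significant byte at the lowest address.
Reassemble most-significant byte first: CF 83 → 0xCF83.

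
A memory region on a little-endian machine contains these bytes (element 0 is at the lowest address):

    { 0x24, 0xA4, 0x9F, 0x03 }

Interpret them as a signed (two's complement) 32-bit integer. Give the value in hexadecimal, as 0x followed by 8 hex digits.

0x039FA424

Little-endian stores the least-significant byte at the lowest address.
Reassemble most-significant byte first: 03 9F A4 24 → 0x039FA424.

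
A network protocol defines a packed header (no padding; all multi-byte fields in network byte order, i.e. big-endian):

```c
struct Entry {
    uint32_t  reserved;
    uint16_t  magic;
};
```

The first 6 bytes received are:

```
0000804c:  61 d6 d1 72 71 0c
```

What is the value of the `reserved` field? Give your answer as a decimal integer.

`reserved` is the first field, at byte offset 0, occupying 4 bytes.
Bytes at offsets 0..3: 61 D6 D1 72.
Big-endian stores the most-significant byte at the lowest address.
The bytes are already most-significant first: 0x61D6D172.
0x61D6D172 = 1641468274.

1641468274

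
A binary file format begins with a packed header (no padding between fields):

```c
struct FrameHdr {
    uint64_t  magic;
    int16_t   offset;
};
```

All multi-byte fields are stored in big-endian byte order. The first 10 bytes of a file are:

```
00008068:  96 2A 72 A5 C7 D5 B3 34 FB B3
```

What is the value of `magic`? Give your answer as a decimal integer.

10820587111058879284

`magic` is the first field, at byte offset 0, occupying 8 bytes.
Bytes at offsets 0..7: 96 2A 72 A5 C7 D5 B3 34.
In big-endian order the high byte comes first in memory.
The bytes are already most-significant first: 0x962A72A5C7D5B334.
0x962A72A5C7D5B334 = 10820587111058879284.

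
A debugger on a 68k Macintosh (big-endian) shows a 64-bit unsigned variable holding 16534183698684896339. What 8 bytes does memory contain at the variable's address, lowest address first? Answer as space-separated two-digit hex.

16534183698684896339 in hexadecimal, padded to 64 bits, is 0xE5753878DB2AE453.
Split into bytes (most-significant first): E5 75 38 78 DB 2A E4 53.
Big-endian stores the most-significant byte at the lowest address.
So the memory order matches the most-significant-first order: E5 75 38 78 DB 2A E4 53.

E5 75 38 78 DB 2A E4 53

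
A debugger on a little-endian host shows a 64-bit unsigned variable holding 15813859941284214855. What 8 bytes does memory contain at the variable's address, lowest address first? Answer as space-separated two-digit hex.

47 78 06 C8 D4 1D 76 DB

15813859941284214855 in hexadecimal, padded to 64 bits, is 0xDB761DD4C8067847.
Split into bytes (most-significant first): DB 76 1D D4 C8 06 78 47.
Little-endian stores the least-significant byte at the lowest address.
So at ascending addresses the bytes are 47 78 06 C8 D4 1D 76 DB.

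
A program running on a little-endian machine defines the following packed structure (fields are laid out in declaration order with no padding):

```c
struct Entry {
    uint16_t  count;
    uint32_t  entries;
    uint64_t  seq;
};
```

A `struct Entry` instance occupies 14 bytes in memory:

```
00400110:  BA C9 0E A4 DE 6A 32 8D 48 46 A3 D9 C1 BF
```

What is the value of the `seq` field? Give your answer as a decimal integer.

13817564427031448882

`seq` follows `count` (2 B), `entries` (4 B), so it starts at offset 2 + 4 = 6 and occupies 8 bytes.
Bytes at offsets 6..13: 32 8D 48 46 A3 D9 C1 BF.
Little-endian: lowest address holds the least-significant byte.
Reassemble most-significant byte first: BF C1 D9 A3 46 48 8D 32 → 0xBFC1D9A346488D32.
0xBFC1D9A346488D32 = 13817564427031448882.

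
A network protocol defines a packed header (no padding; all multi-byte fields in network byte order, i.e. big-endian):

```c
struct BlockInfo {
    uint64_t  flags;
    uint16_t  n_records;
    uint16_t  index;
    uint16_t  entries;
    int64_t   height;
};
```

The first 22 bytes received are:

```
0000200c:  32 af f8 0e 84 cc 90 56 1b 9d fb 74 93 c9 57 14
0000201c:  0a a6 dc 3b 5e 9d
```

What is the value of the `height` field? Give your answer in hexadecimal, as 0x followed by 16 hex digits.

`height` follows `flags` (8 B), `n_records` (2 B), `index` (2 B), `entries` (2 B), so it starts at offset 8 + 2 + 2 + 2 = 14 and occupies 8 bytes.
Bytes at offsets 14..21: 57 14 0A A6 DC 3B 5E 9D.
In big-endian order the high byte comes first in memory.
The bytes are already most-significant first: 0x57140AA6DC3B5E9D.

0x57140AA6DC3B5E9D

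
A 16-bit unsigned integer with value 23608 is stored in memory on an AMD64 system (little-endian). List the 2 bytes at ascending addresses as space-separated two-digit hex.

38 5C

23608 in hexadecimal, padded to 16 bits, is 0x5C38.
Split into bytes (most-significant first): 5C 38.
Little-endian stores the least-significant byte at the lowest address.
So at ascending addresses the bytes are 38 5C.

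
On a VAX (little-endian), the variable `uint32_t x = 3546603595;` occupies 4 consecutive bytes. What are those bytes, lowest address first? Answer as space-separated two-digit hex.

4B E0 64 D3

3546603595 in hexadecimal, padded to 32 bits, is 0xD364E04B.
Split into bytes (most-significant first): D3 64 E0 4B.
In little-endian order the low byte comes first in memory.
So at ascending addresses the bytes are 4B E0 64 D3.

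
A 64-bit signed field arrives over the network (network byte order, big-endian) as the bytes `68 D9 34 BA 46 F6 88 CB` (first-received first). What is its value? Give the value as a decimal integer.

7555127824549841099

Big-endian: lowest address holds the most-significant byte.
The bytes are already most-significant first: 0x68D934BA46F688CB.
0x68D934BA46F688CB = 7555127824549841099.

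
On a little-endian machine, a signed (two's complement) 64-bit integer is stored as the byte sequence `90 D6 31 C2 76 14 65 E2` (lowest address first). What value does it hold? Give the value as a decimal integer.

Little-endian: lowest address holds the least-significant byte.
Reassemble most-significant byte first: E2 65 14 76 C2 31 D6 90 → 0xE2651476C231D690.
Top bit is set, so as a signed 64-bit value this is 0xE2651476C231D690 − 2^64 = -2133276348193319280.

-2133276348193319280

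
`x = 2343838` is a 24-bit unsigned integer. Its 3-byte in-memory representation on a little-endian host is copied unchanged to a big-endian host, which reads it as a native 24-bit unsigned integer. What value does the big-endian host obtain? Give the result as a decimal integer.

2343838 in 24-bit hexadecimal is 0x23C39E.
Stored little-endian, the bytes at ascending addresses are 9E C3 23.
Read back as big-endian, the last byte is least significant, giving 0x9EC323.
0x9EC323 = 10404643.

10404643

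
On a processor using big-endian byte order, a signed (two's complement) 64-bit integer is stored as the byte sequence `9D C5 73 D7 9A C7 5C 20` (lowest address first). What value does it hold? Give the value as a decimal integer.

-7078123869490947040

Big-endian stores the most-significant byte at the lowest address.
The bytes are already most-significant first: 0x9DC573D79AC75C20.
Top bit is set, so as a signed 64-bit value this is 0x9DC573D79AC75C20 − 2^64 = -7078123869490947040.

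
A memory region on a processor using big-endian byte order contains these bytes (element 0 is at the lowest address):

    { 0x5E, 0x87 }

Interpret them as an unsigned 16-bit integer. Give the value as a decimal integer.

24199

In big-endian order the high byte comes first in memory.
The bytes are already most-significant first: 0x5E87.
0x5E87 = 24199.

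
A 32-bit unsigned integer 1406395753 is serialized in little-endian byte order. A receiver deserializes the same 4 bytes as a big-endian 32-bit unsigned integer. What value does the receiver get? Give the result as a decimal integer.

1776669523

1406395753 in 32-bit hexadecimal is 0x53D3E569.
Stored little-endian, the bytes at ascending addresses are 69 E5 D3 53.
Read back as big-endian, the last byte is least significant, giving 0x69E5D353.
0x69E5D353 = 1776669523.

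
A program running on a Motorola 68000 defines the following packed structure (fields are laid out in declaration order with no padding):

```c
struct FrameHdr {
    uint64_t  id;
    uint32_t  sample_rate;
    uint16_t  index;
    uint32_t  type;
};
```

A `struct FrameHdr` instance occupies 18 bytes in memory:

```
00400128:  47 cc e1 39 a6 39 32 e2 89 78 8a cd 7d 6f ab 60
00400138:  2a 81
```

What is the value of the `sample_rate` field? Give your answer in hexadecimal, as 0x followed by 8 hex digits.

0x89788ACD

`sample_rate` follows `id` (8 bytes), so it starts at byte offset 8 and occupies 4 bytes.
Bytes at offsets 8..11: 89 78 8A CD.
Big-endian: lowest address holds the most-significant byte.
The bytes are already most-significant first: 0x89788ACD.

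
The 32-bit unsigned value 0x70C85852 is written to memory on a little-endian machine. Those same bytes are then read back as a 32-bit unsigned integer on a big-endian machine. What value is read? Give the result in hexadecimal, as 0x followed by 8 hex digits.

0x5258C870

Stored little-endian, the bytes at ascending addresses are 52 58 C8 70.
Read back as big-endian, the last byte is least significant, giving 0x5258C870.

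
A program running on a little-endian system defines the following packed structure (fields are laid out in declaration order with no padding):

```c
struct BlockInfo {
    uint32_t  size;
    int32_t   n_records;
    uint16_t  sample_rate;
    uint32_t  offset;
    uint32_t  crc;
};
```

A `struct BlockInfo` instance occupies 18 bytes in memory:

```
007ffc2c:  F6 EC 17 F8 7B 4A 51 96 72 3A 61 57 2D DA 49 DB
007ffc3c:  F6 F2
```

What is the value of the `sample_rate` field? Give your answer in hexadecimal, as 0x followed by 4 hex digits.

`sample_rate` follows `size` (4 B), `n_records` (4 B), so it starts at offset 4 + 4 = 8 and occupies 2 bytes.
Bytes at offsets 8..9: 72 3A.
In little-endian order the low byte comes first in memory.
Reassemble most-significant byte first: 3A 72 → 0x3A72.

0x3A72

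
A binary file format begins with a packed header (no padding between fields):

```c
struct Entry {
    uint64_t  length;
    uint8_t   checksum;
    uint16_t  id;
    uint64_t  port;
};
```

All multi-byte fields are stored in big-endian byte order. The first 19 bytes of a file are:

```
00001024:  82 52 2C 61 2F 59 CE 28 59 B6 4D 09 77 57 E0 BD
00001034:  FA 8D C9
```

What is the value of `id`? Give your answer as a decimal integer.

46669

`id` follows `length` (8 B), `checksum` (1 B), so it starts at offset 8 + 1 = 9 and occupies 2 bytes.
Bytes at offsets 9..10: B6 4D.
Big-endian stores the most-significant byte at the lowest address.
The bytes are already most-significant first: 0xB64D.
0xB64D = 46669.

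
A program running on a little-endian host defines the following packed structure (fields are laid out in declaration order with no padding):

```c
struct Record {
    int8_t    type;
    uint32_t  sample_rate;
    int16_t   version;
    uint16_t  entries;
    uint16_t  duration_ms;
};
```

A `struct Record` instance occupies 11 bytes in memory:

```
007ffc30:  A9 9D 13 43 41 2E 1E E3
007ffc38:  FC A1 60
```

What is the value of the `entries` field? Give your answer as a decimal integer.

64739

`entries` follows `type` (1 B), `sample_rate` (4 B), `version` (2 B), so it starts at offset 1 + 4 + 2 = 7 and occupies 2 bytes.
Bytes at offsets 7..8: E3 FC.
In little-endian order the low byte comes first in memory.
Reassemble most-significant byte first: FC E3 → 0xFCE3.
0xFCE3 = 64739.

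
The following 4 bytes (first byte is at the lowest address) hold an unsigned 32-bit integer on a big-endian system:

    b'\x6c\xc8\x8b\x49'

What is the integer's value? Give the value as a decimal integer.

1825082185

Big-endian: lowest address holds the most-significant byte.
The bytes are already most-significant first: 0x6CC88B49.
0x6CC88B49 = 1825082185.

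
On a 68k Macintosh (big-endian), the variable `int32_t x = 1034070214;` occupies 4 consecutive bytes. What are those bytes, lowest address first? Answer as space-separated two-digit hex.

3D A2 A8 C6

1034070214 in hexadecimal, padded to 32 bits, is 0x3DA2A8C6.
Split into bytes (most-significant first): 3D A2 A8 C6.
In big-endian order the high byte comes first in memory.
So the memory order matches the most-significant-first order: 3D A2 A8 C6.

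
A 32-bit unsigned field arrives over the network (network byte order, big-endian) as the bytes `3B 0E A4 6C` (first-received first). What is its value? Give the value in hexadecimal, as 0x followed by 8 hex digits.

Big-endian stores the most-significant byte at the lowest address.
The bytes are already most-significant first: 0x3B0EA46C.

0x3B0EA46C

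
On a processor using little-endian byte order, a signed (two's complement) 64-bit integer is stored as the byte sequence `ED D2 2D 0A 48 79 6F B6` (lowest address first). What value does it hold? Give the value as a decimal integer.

Little-endian stores the least-significant byte at the lowest address.
Reassemble most-significant byte first: B6 6F 79 48 0A 2D D2 ED → 0xB66F79480A2DD2ED.
Top bit is set, so as a signed 64-bit value this is 0xB66F79480A2DD2ED − 2^64 = -5300884886076402963.

-5300884886076402963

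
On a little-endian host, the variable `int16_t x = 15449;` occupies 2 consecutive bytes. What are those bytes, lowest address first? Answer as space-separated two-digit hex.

15449 in hexadecimal, padded to 16 bits, is 0x3C59.
Split into bytes (most-significant first): 3C 59.
Little-endian stores the least-significant byte at the lowest address.
So at ascending addresses the bytes are 59 3C.

59 3C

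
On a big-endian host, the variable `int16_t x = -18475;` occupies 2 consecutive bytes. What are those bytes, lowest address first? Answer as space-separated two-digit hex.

Two's complement of -18475 in 16 bits: 18475 = 0x482B; invert → 0xB7D4; add 1 → 0xB7D5.
Split into bytes (most-significant first): B7 D5.
Big-endian stores the most-significant byte at the lowest address.
So the memory order matches the most-significant-first order: B7 D5.

B7 D5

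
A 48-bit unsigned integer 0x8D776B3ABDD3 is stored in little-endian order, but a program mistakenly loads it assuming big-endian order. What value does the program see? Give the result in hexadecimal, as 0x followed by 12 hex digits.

0xD3BD3A6B778D

Stored little-endian, the bytes at ascending addresses are D3 BD 3A 6B 77 8D.
Read back as big-endian, the last byte is least significant, giving 0xD3BD3A6B778D.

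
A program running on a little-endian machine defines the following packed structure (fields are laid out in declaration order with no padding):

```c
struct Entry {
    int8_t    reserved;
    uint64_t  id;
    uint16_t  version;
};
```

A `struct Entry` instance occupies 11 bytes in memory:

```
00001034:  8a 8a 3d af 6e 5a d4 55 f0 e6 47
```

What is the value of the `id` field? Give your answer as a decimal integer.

17317981426992233866

`id` follows `reserved` (1 byte), so it starts at byte offset 1 and occupies 8 bytes.
Bytes at offsets 1..8: 8A 3D AF 6E 5A D4 55 F0.
Little-endian stores the least-significant byte at the lowest address.
Reassemble most-significant byte first: F0 55 D4 5A 6E AF 3D 8A → 0xF055D45A6EAF3D8A.
0xF055D45A6EAF3D8A = 17317981426992233866.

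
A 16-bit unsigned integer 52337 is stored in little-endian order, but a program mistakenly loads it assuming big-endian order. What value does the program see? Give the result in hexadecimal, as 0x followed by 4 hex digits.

0x71CC

52337 in 16-bit hexadecimal is 0xCC71.
Stored little-endian, the bytes at ascending addresses are 71 CC.
Read back as big-endian, the last byte is least significant, giving 0x71CC.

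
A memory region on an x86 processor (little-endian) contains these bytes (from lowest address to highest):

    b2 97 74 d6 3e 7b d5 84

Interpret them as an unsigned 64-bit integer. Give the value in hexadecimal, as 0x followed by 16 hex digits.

0x84D57B3ED67497B2

In little-endian order the low byte comes first in memory.
Reassemble most-significant byte first: 84 D5 7B 3E D6 74 97 B2 → 0x84D57B3ED67497B2.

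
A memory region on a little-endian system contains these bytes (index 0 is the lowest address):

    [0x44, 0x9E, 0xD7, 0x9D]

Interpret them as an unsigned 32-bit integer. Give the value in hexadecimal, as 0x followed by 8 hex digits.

Little-endian: lowest address holds the least-significant byte.
Reassemble most-significant byte first: 9D D7 9E 44 → 0x9DD79E44.

0x9DD79E44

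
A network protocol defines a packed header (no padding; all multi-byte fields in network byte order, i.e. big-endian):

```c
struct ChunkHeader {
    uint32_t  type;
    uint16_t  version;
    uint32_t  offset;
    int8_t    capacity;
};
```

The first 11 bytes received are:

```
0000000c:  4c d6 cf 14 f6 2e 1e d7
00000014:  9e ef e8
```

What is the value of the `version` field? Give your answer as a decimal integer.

`version` follows `type` (4 bytes), so it starts at byte offset 4 and occupies 2 bytes.
Bytes at offsets 4..5: F6 2E.
Big-endian: lowest address holds the most-significant byte.
The bytes are already most-significant first: 0xF62E.
0xF62E = 63022.

63022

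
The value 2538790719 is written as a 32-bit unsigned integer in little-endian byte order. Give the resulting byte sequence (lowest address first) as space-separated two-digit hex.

3F DF 52 97

2538790719 in hexadecimal, padded to 32 bits, is 0x9752DF3F.
Split into bytes (most-significant first): 97 52 DF 3F.
Little-endian: lowest address holds the least-significant byte.
So at ascending addresses the bytes are 3F DF 52 97.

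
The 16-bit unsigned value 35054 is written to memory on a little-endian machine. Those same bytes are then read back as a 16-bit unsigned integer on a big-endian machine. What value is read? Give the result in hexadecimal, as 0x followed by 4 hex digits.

35054 in 16-bit hexadecimal is 0x88EE.
Stored little-endian, the bytes at ascending addresses are EE 88.
Read back as big-endian, the last byte is least significant, giving 0xEE88.

0xEE88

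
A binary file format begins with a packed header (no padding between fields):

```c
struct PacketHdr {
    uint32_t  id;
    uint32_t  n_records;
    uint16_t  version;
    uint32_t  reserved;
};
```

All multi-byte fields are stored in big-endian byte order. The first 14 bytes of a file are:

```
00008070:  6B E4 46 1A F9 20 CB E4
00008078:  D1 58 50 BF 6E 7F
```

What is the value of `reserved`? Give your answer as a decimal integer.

1354722943

`reserved` follows `id` (4 B), `n_records` (4 B), `version` (2 B), so it starts at offset 4 + 4 + 2 = 10 and occupies 4 bytes.
Bytes at offsets 10..13: 50 BF 6E 7F.
Big-endian: lowest address holds the most-significant byte.
The bytes are already most-significant first: 0x50BF6E7F.
0x50BF6E7F = 1354722943.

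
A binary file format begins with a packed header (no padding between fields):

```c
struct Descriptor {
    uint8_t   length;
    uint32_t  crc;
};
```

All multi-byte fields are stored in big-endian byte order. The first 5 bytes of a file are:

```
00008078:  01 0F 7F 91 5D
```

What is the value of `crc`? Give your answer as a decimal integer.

`crc` follows `length` (1 byte), so it starts at byte offset 1 and occupies 4 bytes.
Bytes at offsets 1..4: 0F 7F 91 5D.
In big-endian order the high byte comes first in memory.
The bytes are already most-significant first: 0x0F7F915D.
0x0F7F915D = 260018525.

260018525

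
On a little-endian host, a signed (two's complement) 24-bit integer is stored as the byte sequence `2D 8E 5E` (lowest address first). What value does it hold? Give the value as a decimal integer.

6196781

Little-endian: lowest address holds the least-significant byte.
Reassemble most-significant byte first: 5E 8E 2D → 0x5E8E2D.
0x5E8E2D = 6196781.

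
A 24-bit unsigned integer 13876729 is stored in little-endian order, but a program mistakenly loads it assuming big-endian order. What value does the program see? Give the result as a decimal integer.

13876729 in 24-bit hexadecimal is 0xD3BDF9.
Stored little-endian, the bytes at ascending addresses are F9 BD D3.
Read back as big-endian, the last byte is least significant, giving 0xF9BDD3.
0xF9BDD3 = 16367059.

16367059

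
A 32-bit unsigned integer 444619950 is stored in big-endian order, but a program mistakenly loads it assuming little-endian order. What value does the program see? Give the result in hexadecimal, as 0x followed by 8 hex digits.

444619950 in 32-bit hexadecimal is 0x1A805CAE.
Stored big-endian, the bytes at ascending addresses are 1A 80 5C AE.
Read back as little-endian, the first byte is least significant, giving 0xAE5C801A.

0xAE5C801A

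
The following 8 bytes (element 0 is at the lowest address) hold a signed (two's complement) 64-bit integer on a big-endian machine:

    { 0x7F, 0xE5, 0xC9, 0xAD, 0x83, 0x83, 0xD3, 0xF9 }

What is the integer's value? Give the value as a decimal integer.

9215993959556568057

Big-endian: lowest address holds the most-significant byte.
The bytes are already most-significant first: 0x7FE5C9AD8383D3F9.
0x7FE5C9AD8383D3F9 = 9215993959556568057.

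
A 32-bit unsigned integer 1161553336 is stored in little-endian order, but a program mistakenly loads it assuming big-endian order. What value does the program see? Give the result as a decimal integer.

1161553336 in 32-bit hexadecimal is 0x453BE5B8.
Stored little-endian, the bytes at ascending addresses are B8 E5 3B 45.
Read back as big-endian, the last byte is least significant, giving 0xB8E53B45.
0xB8E53B45 = 3102030661.

3102030661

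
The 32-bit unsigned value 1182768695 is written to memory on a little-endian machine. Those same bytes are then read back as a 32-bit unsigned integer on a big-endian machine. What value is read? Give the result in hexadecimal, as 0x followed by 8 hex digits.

0x379E7F46

1182768695 in 32-bit hexadecimal is 0x467F9E37.
Stored little-endian, the bytes at ascending addresses are 37 9E 7F 46.
Read back as big-endian, the last byte is least significant, giving 0x379E7F46.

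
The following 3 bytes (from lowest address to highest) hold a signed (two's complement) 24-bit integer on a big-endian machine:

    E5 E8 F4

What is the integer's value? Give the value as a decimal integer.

-1709836

Big-endian: lowest address holds the most-significant byte.
The bytes are already most-significant first: 0xE5E8F4.
Top bit is set, so as a signed 24-bit value this is 0xE5E8F4 − 2^24 = -1709836.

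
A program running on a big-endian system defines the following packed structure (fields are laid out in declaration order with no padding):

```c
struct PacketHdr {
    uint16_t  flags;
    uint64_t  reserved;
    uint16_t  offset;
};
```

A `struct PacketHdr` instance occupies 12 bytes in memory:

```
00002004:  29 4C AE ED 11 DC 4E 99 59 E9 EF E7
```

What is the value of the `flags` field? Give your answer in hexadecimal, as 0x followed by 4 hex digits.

0x294C

`flags` is the first field, at byte offset 0, occupying 2 bytes.
Bytes at offsets 0..1: 29 4C.
Big-endian stores the most-significant byte at the lowest address.
The bytes are already most-significant first: 0x294C.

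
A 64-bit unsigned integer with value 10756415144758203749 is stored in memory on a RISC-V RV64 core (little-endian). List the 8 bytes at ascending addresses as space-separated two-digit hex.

65 D5 F1 8F 95 76 46 95

10756415144758203749 in hexadecimal, padded to 64 bits, is 0x954676958FF1D565.
Split into bytes (most-significant first): 95 46 76 95 8F F1 D5 65.
Little-endian: lowest address holds the least-significant byte.
So at ascending addresses the bytes are 65 D5 F1 8F 95 76 46 95.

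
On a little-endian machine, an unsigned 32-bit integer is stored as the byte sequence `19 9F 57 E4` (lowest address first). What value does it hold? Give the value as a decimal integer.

3830947609

In little-endian order the low byte comes first in memory.
Reassemble most-significant byte first: E4 57 9F 19 → 0xE4579F19.
0xE4579F19 = 3830947609.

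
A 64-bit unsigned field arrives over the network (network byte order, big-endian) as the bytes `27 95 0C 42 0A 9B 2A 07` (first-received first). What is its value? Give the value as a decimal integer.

2852199416794393095

Big-endian: lowest address holds the most-significant byte.
The bytes are already most-significant first: 0x27950C420A9B2A07.
0x27950C420A9B2A07 = 2852199416794393095.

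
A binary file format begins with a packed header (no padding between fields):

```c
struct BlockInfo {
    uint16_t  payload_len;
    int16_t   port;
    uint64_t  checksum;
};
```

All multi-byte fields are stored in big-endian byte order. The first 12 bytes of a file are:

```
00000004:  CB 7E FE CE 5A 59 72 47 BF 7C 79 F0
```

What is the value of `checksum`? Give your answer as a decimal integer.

`checksum` follows `payload_len` (2 B), `port` (2 B), so it starts at offset 2 + 2 = 4 and occupies 8 bytes.
Bytes at offsets 4..11: 5A 59 72 47 BF 7C 79 F0.
Big-endian stores the most-significant byte at the lowest address.
The bytes are already most-significant first: 0x5A597247BF7C79F0.
0x5A597247BF7C79F0 = 6510360388821613040.

6510360388821613040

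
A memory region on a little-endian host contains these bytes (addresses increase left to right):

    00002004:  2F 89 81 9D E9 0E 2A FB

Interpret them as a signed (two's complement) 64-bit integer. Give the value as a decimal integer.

-348449624635111121

In little-endian order the low byte comes first in memory.
Reassemble most-significant byte first: FB 2A 0E E9 9D 81 89 2F → 0xFB2A0EE99D81892F.
Top bit is set, so as a signed 64-bit value this is 0xFB2A0EE99D81892F − 2^64 = -348449624635111121.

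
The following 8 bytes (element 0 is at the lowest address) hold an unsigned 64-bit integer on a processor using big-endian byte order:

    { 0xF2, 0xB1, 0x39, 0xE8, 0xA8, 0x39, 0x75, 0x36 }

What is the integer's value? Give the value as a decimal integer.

Big-endian: lowest address holds the most-significant byte.
The bytes are already most-significant first: 0xF2B139E8A8397536.
0xF2B139E8A8397536 = 17487822499473880374.

17487822499473880374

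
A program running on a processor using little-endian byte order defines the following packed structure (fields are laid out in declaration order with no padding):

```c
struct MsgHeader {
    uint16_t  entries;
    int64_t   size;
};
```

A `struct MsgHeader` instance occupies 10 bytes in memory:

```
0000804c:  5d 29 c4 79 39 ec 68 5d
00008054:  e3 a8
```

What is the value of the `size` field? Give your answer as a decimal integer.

-6277070750403167804

`size` follows `entries` (2 bytes), so it starts at byte offset 2 and occupies 8 bytes.
Bytes at offsets 2..9: C4 79 39 EC 68 5D E3 A8.
Little-endian stores the least-significant byte at the lowest address.
Reassemble most-significant byte first: A8 E3 5D 68 EC 39 79 C4 → 0xA8E35D68EC3979C4.
Top bit is set, so as a signed 64-bit value this is 0xA8E35D68EC3979C4 − 2^64 = -6277070750403167804.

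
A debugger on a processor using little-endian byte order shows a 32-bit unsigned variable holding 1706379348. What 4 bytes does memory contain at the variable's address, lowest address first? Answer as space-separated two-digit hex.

54 48 B5 65

1706379348 in hexadecimal, padded to 32 bits, is 0x65B54854.
Split into bytes (most-significant first): 65 B5 48 54.
Little-endian: lowest address holds the least-significant byte.
So at ascending addresses the bytes are 54 48 B5 65.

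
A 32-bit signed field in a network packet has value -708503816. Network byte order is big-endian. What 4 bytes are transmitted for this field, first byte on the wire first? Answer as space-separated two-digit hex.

D5 C5 16 F8

Two's complement of -708503816 in 32 bits: 708503816 = 0x2A3AE908; invert → 0xD5C516F7; add 1 → 0xD5C516F8.
Split into bytes (most-significant first): D5 C5 16 F8.
In big-endian order the high byte comes first in memory.
So the memory order matches the most-significant-first order: D5 C5 16 F8.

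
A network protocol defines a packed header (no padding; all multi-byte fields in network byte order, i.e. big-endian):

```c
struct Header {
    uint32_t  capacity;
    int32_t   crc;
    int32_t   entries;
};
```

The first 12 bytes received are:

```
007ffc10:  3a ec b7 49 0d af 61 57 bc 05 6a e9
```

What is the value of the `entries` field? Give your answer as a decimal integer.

-1140495639

`entries` follows `capacity` (4 B), `crc` (4 B), so it starts at offset 4 + 4 = 8 and occupies 4 bytes.
Bytes at offsets 8..11: BC 05 6A E9.
Big-endian stores the most-significant byte at the lowest address.
The bytes are already most-significant first: 0xBC056AE9.
Top bit is set, so as a signed 32-bit value this is 0xBC056AE9 − 2^32 = -1140495639.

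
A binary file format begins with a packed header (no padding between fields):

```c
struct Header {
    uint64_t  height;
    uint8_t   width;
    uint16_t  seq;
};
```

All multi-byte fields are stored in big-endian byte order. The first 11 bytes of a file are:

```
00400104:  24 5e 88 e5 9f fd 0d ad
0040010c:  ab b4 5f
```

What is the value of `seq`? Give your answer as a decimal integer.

46175

`seq` follows `height` (8 B), `width` (1 B), so it starts at offset 8 + 1 = 9 and occupies 2 bytes.
Bytes at offsets 9..10: B4 5F.
In big-endian order the high byte comes first in memory.
The bytes are already most-significant first: 0xB45F.
0xB45F = 46175.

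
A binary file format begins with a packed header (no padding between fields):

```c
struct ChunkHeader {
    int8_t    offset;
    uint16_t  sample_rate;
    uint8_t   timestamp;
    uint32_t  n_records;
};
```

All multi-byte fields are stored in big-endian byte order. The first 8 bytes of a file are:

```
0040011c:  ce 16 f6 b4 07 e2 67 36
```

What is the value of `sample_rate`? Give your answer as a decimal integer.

`sample_rate` follows `offset` (1 byte), so it starts at byte offset 1 and occupies 2 bytes.
Bytes at offsets 1..2: 16 F6.
Big-endian: lowest address holds the most-significant byte.
The bytes are already most-significant first: 0x16F6.
0x16F6 = 5878.

5878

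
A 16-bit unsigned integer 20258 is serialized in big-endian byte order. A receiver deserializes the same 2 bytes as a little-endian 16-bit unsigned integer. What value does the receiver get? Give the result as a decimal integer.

8783

20258 in 16-bit hexadecimal is 0x4F22.
Stored big-endian, the bytes at ascending addresses are 4F 22.
Read back as little-endian, the first byte is least significant, giving 0x224F.
0x224F = 8783.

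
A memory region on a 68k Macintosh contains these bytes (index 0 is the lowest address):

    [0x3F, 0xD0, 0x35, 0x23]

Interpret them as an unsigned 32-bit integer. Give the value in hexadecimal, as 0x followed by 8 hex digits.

0x3FD03523

In big-endian order the high byte comes first in memory.
The bytes are already most-significant first: 0x3FD03523.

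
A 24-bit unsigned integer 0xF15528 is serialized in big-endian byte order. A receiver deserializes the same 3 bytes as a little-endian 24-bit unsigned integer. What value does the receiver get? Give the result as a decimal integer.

2643441

Stored big-endian, the bytes at ascending addresses are F1 55 28.
Read back as little-endian, the first byte is least significant, giving 0x2855F1.
0x2855F1 = 2643441.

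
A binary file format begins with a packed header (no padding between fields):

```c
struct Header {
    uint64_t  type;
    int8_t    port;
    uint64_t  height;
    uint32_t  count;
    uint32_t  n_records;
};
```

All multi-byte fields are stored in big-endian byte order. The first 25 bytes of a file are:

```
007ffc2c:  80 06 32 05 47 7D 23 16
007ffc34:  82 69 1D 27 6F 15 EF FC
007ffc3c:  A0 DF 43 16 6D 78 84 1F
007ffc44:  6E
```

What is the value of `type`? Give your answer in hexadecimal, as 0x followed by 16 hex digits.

0x80063205477D2316

`type` is the first field, at byte offset 0, occupying 8 bytes.
Bytes at offsets 0..7: 80 06 32 05 47 7D 23 16.
In big-endian order the high byte comes first in memory.
The bytes are already most-significant first: 0x80063205477D2316.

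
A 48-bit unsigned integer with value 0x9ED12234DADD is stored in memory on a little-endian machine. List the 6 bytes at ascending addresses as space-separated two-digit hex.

DD DA 34 22 D1 9E

Split into bytes (most-significant first): 9E D1 22 34 DA DD.
In little-endian order the low byte comes first in memory.
So at ascending addresses the bytes are DD DA 34 22 D1 9E.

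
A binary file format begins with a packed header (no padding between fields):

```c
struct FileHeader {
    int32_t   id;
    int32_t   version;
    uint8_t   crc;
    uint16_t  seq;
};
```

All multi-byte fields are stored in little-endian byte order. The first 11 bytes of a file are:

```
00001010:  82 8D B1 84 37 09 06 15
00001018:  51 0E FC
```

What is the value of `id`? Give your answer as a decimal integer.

`id` is the first field, at byte offset 0, occupying 4 bytes.
Bytes at offsets 0..3: 82 8D B1 84.
In little-endian order the low byte comes first in memory.
Reassemble most-significant byte first: 84 B1 8D 82 → 0x84B18D82.
Top bit is set, so as a signed 32-bit value this is 0x84B18D82 − 2^32 = -2068738686.

-2068738686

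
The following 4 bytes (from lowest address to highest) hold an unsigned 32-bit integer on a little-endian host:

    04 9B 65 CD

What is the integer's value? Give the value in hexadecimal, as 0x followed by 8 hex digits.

0xCD659B04

Little-endian stores the least-significant byte at the lowest address.
Reassemble most-significant byte first: CD 65 9B 04 → 0xCD659B04.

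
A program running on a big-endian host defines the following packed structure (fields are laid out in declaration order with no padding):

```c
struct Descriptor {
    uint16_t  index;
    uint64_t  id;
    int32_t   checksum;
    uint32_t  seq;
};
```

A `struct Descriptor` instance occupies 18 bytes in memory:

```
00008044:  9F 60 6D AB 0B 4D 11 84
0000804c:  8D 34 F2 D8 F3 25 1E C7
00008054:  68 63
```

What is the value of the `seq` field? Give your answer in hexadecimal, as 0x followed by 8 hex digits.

`seq` follows `index` (2 B), `id` (8 B), `checksum` (4 B), so it starts at offset 2 + 8 + 4 = 14 and occupies 4 bytes.
Bytes at offsets 14..17: 1E C7 68 63.
Big-endian stores the most-significant byte at the lowest address.
The bytes are already most-significant first: 0x1EC76863.

0x1EC76863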